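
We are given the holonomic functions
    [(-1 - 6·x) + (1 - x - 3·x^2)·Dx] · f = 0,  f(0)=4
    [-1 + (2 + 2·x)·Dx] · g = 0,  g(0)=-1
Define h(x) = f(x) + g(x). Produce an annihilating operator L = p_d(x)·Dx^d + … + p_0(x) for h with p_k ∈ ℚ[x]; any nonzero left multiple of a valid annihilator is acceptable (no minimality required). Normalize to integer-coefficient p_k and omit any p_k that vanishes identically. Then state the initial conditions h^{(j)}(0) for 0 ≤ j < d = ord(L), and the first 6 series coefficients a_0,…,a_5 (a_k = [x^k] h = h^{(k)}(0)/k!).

L = (-17 - 57·x - 135·x^2 - 90·x^3) + (33 + 134·x + 387·x^2 + 510·x^3 + 225·x^4)·Dx + (-2 - 30·x - 22·x^2 + 126·x^3 + 210·x^4 + 90·x^5)·Dx^2  (order 2).
h: a_k = 3, 7/2, 129/8, 447/16, 9733/128, 40953/256, …
ICs: h(0) = 3, h′(0) = 7/2.

f: a_k = 4, 4, 16, 28, 76, 160, …
g: a_k = -1, -1/2, 1/8, -1/16, 5/128, -7/256, …
Sum ⇒ L₀ = lclm(L_f,L_g) in ℚ(x)⟨Dx⟩.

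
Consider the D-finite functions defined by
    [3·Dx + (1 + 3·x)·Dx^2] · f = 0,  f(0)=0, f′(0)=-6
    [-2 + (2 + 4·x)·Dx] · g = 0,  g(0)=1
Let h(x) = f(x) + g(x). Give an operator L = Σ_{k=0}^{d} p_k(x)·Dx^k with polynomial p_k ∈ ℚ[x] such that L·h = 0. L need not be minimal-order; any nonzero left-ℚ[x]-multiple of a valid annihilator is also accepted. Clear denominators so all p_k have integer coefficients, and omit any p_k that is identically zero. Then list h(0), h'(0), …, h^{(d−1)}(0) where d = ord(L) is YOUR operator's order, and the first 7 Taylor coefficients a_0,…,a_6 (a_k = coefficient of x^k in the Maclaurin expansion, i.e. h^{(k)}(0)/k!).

L = (18 + 18·x)·Dx + (30 + 108·x + 90·x^2)·Dx^2 + (4 + 26·x + 54·x^2 + 36·x^3)·Dx^3  (order 3).
h: a_k = 1, -5, 17/2, -35/2, 319/8, -3853/40, 3867/16, …
ICs: h(0) = 1, h′(0) = -5, h′′(0) = 17.

f: a_k = 0, -6, 9, -18, 81/2, -486/5, 243, …
g: a_k = 1, 1, -1/2, 1/2, -5/8, 7/8, -21/16, …
Weyl lclm of L_f,L_g ⇒ L₀ (ord ≤ 3).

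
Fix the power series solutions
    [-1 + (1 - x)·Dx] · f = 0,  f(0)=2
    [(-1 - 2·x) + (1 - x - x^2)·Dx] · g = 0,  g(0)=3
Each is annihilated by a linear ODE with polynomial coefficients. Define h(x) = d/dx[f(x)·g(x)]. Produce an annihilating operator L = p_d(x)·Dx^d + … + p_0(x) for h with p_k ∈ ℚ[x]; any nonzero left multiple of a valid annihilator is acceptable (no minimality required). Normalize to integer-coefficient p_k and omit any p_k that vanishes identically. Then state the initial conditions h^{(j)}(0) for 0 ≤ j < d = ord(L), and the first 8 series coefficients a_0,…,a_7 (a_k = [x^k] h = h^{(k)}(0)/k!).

f: a_k = 2, 2, 2, 2, 2, 2, 2, 2, …
g: a_k = 3, 3, 6, 9, 15, 24, 39, 63, …
h₀=f·g: eliminate ⇒ L₀, order ≤ 1·1.
Differentiate: ansatz ord ≤ ord L₀ ⇒ L.
L = (8 - 6·x - 12·x^2 + 12·x^4) + (-2 + 4·x + 3·x^2 - 8·x^3 + 3·x^5)·Dx  (order 1).
h: a_k = 12, 48, 126, 288, 600, 1188, 2268, 4224, …
ICs: h(0) = 12.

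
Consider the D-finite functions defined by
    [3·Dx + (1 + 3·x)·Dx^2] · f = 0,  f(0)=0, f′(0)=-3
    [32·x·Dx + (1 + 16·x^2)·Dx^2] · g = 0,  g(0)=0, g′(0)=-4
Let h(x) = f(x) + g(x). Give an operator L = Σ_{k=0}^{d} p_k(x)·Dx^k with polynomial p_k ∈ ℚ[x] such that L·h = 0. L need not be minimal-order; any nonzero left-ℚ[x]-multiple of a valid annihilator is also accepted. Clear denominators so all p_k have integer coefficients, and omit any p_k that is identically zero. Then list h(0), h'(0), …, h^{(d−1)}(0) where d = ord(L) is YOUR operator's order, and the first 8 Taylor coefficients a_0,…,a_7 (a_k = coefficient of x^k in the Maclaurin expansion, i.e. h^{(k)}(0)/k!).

L = (-96 - 864·x + 4608·x^2 + 4608·x^3)·Dx + (-50 - 192·x + 672·x^2 + 9216·x^3 + 9216·x^4)·Dx^2 + (-3 + 23·x + 96·x^2 + 512·x^3 + 2304·x^4 + 2304·x^5)·Dx^3  (order 3).
h: a_k = 0, -7, 9/2, 37/3, 81/4, -1267/5, 243/2, 14197/7, …
ICs: h(0) = 0, h′(0) = -7, h′′(0) = 9.

f: a_k = 0, -3, 9/2, -9, 81/4, -243/5, 243/2, -2187/7, …
g: a_k = 0, -4, 0, 64/3, 0, -1024/5, 0, 16384/7, …
f+g: L₀ = lclm(L_f,L_g), ord ≤ 2+2.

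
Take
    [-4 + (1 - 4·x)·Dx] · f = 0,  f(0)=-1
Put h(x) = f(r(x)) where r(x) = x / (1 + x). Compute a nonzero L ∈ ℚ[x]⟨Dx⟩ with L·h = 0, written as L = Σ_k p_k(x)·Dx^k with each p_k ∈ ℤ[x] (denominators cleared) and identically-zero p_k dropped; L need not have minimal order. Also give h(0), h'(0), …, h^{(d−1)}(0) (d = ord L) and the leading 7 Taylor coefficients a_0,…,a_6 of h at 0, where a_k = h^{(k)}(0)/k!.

L = 4 + (-1 + 2·x + 3·x^2)·Dx  (order 1).
h: a_k = -1, -4, -12, -36, -108, -324, -972, …
ICs: h(0) = -1.

f: a_k = -1, -4, -16, -64, -256, -1024, -4096, …
Substitute x→r, Dx→(1/r')Dx; clear ⇒ L₀.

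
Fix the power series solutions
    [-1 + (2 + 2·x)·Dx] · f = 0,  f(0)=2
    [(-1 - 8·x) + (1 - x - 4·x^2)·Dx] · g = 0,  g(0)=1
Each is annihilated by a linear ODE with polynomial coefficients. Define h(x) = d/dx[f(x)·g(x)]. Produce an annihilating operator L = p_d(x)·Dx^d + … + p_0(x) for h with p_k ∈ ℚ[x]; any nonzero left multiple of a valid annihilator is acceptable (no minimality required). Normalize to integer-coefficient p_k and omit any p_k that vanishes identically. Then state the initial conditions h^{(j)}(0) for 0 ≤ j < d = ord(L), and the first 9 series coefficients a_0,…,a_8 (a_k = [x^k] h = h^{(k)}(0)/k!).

f: a_k = 2, 1, -1/4, 1/8, -5/64, 7/128, -21/512, 33/1024, -429/16384, …
g: a_k = 1, 1, 5, 9, 29, 65, 181, 441, 1165, …
f·g: L₀ = L_f ⊗_s L_g, ord ≤ 1·1.
Differentiate: ansatz ord ≤ ord L₀ ⇒ L.
L = (43 + 210·x + 603·x^2 + 680·x^3 + 240·x^4) + (-6 - 34·x + 6·x^2 + 194·x^3 + 256·x^4 + 96·x^5)·Dx  (order 1).
h: a_k = 3, 43/2, 549/8, 4211/16, 100705/128, 645885/256, 7525945/1024, 44759491/2048, 2044232793/32768, …
ICs: h(0) = 3.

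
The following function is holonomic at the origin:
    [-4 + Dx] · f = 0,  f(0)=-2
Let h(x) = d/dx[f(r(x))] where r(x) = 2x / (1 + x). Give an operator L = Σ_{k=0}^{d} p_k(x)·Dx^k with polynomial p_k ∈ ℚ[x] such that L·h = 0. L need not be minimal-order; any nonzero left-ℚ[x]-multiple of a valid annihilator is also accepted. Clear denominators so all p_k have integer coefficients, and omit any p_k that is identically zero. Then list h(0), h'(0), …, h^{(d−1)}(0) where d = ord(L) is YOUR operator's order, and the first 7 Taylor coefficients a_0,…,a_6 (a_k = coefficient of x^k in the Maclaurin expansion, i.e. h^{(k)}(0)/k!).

f: a_k = -2, -8, -16, -64/3, -64/3, -256/15, -512/45, …
h₀=f(r): pull back L_f along r ⇒ L₀.
Derive L from L₀ (diff closure).
L = (6 - 2·x) + (-1 - 2·x - x^2)·Dx  (order 1).
h: a_k = -16, -96, -176, -64/3, 176, -736/15, -6448/45, …
ICs: h(0) = -16.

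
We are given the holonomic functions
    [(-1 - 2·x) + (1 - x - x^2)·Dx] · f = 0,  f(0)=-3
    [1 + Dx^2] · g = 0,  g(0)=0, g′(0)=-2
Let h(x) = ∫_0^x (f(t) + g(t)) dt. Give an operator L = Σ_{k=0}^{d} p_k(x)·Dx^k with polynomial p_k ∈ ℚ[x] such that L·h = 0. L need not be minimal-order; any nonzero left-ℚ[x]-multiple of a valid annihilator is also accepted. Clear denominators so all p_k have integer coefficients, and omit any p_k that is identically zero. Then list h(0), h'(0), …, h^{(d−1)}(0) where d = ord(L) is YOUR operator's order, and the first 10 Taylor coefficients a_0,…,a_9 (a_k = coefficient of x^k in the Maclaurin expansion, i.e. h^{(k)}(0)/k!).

f: a_k = -3, -3, -6, -9, -15, -24, -39, -63, -102, -165, …
g: a_k = 0, -2, 0, 1/3, 0, -1/60, 0, 1/2520, 0, -1/181440, …
Sum ⇒ L₀ = lclm(L_f,L_g) in ℚ(x)⟨Dx⟩.
h=∫h₀ ⇒ L = L₀·Dx.
L = (19 + 48·x + 31·x^2 + 24·x^3 + 5·x^4 + 2·x^5)·Dx + (-5 + x + 4·x^2 + 7·x^3 + 6·x^4 + 3·x^5 + x^6)·Dx^2 + (19 + 48·x + 31·x^2 + 24·x^3 + 5·x^4 + 2·x^5)·Dx^3 + (-5 + x + 4·x^2 + 7·x^3 + 6·x^4 + 3·x^5 + x^6)·Dx^4  (order 4).
h: a_k = 0, -3, -5/2, -2, -13/6, -3, -1441/360, -39/7, -158759/20160, -34/3, …
ICs: h(0) = 0, h′(0) = -3, h′′(0) = -5, h′′′(0) = -12.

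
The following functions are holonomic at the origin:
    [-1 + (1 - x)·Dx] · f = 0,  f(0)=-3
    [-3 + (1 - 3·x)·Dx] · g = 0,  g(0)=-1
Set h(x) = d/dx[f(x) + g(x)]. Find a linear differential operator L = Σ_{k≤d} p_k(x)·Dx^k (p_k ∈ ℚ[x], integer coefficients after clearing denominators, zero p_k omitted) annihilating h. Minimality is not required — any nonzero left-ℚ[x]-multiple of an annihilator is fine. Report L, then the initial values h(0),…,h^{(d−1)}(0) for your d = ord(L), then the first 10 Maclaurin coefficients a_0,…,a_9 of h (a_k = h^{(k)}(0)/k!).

L = 18 + (-12 + 18·x)·Dx + (1 - 4·x + 3·x^2)·Dx^2  (order 2).
h: a_k = -6, -24, -90, -336, -1230, -4392, -15330, -52512, -177174, -590520, …
ICs: h(0) = -6, h′(0) = -24.

f: a_k = -3, -3, -3, -3, -3, -3, -3, -3, -3, -3, …
g: a_k = -1, -3, -9, -27, -81, -243, -729, -2187, -6561, -19683, …
f+g: L₀ = lclm(L_f,L_g), ord ≤ 1+1.
h=h₀': d/dx-closure on L₀ ⇒ L.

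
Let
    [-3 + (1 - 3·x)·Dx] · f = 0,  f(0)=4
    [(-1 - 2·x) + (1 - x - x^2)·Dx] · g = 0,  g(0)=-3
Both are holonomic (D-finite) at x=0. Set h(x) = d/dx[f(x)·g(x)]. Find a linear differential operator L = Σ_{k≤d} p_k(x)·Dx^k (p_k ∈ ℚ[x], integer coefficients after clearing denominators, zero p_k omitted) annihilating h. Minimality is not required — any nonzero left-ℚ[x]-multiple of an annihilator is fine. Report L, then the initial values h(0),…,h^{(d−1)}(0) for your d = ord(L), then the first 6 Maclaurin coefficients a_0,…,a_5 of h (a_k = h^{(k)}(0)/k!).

f: a_k = 4, 12, 36, 108, 324, 972, …
g: a_k = -3, -3, -6, -9, -15, -24, …
f·g: L₀ = L_f ⊗_s L_g, ord ≤ 1·1.
Derive L from L₀ (diff closure).
L = (28 - 66·x - 48·x^2 + 96·x^3 + 108·x^4) + (-4 + 20·x - 15·x^2 - 40·x^3 + 30·x^4 + 27·x^5)·Dx  (order 1).
h: a_k = -48, -336, -1620, -6720, -25680, -93384, …
ICs: h(0) = -48.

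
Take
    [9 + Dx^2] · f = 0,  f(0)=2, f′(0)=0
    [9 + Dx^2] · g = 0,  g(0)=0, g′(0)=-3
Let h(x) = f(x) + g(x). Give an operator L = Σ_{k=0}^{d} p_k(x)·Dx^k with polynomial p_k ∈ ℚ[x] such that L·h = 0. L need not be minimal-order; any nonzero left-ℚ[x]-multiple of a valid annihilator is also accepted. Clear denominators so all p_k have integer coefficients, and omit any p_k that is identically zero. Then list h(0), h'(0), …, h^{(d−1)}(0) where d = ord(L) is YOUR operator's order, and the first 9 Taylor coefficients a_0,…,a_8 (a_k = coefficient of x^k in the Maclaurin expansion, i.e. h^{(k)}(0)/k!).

L = 9 + Dx^2  (order 2).
h: a_k = 2, -3, -9, 9/2, 27/4, -81/40, -81/40, 243/560, 729/2240, …
ICs: h(0) = 2, h′(0) = -3.

f: a_k = 2, 0, -9, 0, 27/4, 0, -81/40, 0, 729/2240, …
g: a_k = 0, -3, 0, 9/2, 0, -81/40, 0, 243/560, 0, …
f+g: L₀ = lclm(L_f,L_g), ord ≤ 2+2.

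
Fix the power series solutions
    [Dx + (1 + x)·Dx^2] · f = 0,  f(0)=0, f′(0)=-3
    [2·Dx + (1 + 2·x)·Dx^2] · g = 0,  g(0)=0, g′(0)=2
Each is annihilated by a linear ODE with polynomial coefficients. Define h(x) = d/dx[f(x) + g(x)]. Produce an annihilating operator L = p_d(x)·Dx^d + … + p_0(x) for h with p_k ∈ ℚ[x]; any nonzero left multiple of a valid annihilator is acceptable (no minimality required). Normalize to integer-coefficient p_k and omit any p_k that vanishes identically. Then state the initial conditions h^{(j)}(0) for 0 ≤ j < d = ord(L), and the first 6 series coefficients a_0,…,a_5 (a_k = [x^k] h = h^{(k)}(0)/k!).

L = 4 + (6 + 8·x)·Dx + (1 + 3·x + 2·x^2)·Dx^2  (order 2).
h: a_k = -1, -1, 5, -13, 29, -61, …
ICs: h(0) = -1, h′(0) = -1.

f: a_k = 0, -3, 3/2, -1, 3/4, -3/5, …
g: a_k = 0, 2, -2, 8/3, -4, 32/5, …
h₀=f+g: left-lcm gives L₀, ord ≤ 4.
Derive L from L₀ (diff closure).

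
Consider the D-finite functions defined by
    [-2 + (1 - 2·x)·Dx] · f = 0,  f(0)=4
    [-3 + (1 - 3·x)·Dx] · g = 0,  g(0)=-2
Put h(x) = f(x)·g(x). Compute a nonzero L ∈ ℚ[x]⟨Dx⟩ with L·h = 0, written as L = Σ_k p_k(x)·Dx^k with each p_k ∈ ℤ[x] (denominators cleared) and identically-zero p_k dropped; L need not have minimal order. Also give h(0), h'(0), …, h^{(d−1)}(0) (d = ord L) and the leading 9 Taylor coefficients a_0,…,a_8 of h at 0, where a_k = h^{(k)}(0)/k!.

f: a_k = 4, 8, 16, 32, 64, 128, 256, 512, 1024, …
g: a_k = -2, -6, -18, -54, -162, -486, -1458, -4374, -13122, …
Product ⇒ symmetric product L₀, ord ≤ 1.
L = (-5 + 12·x) + (1 - 5·x + 6·x^2)·Dx  (order 1).
h: a_k = -8, -40, -152, -520, -1688, -5320, -16472, -50440, -153368, …
ICs: h(0) = -8.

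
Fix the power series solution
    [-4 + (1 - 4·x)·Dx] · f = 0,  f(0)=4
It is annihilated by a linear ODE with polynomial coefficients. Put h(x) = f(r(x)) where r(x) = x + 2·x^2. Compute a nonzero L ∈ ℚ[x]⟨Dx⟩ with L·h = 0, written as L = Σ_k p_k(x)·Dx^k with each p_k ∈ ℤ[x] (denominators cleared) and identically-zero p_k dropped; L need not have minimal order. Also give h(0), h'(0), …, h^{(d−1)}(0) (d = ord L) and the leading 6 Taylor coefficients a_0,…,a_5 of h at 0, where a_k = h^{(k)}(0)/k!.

f: a_k = 4, 16, 64, 256, 1024, 4096, …
h₀=f(r): pull back L_f along r ⇒ L₀.
L = (4 + 16·x) + (-1 + 4·x + 8·x^2)·Dx  (order 1).
h: a_k = 4, 16, 96, 512, 2816, 15360, …
ICs: h(0) = 4.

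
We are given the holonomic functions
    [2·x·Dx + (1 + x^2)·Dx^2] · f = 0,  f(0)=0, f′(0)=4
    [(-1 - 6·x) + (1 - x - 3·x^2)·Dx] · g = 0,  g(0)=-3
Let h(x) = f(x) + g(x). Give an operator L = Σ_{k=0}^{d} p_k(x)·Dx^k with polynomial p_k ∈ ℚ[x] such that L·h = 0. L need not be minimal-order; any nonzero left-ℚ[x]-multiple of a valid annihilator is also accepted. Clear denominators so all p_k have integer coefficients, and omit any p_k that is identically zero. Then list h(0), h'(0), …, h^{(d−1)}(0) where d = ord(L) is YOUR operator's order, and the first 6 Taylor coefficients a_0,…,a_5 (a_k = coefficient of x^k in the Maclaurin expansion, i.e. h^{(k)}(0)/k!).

L = (8 - 32·x - 300·x^2 - 504·x^3 - 1134·x^4 - 162·x^6)·Dx + (-22 - 148·x - 184·x^2 - 576·x^3 - 441·x^4 - 918·x^5 - 27·x^6 - 162·x^7)·Dx^2 + (4 + 6·x + 18·x^2 - 60·x^3 - 85·x^4 - 75·x^5 - 126·x^6 - 9·x^7 - 27·x^8)·Dx^3  (order 3).
h: a_k = -3, 1, -12, -67/3, -57, -596/5, …
ICs: h(0) = -3, h′(0) = 1, h′′(0) = -24.

f: a_k = 0, 4, 0, -4/3, 0, 4/5, …
g: a_k = -3, -3, -12, -21, -57, -120, …
f+g: L₀ = lclm(L_f,L_g), ord ≤ 2+1.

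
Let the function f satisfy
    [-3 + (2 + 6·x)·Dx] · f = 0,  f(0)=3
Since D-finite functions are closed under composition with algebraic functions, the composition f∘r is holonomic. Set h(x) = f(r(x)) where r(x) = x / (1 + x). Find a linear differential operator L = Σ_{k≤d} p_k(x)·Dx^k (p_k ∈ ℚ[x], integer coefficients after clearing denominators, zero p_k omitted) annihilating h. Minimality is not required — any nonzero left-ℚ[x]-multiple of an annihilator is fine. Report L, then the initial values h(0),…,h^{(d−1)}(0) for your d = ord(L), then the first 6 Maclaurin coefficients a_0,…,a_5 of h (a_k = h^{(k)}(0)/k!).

L = -3 + (2 + 10·x + 8·x^2)·Dx  (order 1).
h: a_k = 3, 9/2, -63/8, 261/16, -5031/128, 27207/256, …
ICs: h(0) = 3.

f: a_k = 3, 9/2, -27/8, 81/16, -1215/128, 5103/256, …
Change of var in L_f (x↦r) gives L₀.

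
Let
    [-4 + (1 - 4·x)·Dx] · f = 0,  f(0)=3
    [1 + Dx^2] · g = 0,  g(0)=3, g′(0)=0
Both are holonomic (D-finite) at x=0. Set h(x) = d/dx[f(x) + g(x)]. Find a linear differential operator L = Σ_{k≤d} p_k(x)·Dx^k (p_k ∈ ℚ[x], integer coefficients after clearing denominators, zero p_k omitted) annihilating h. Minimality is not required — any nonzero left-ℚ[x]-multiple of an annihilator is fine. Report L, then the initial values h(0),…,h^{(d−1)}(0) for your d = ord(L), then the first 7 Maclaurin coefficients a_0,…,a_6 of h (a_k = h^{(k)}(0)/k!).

L = (1544 - 64·x + 128·x^2) + (-97 + 396·x - 48·x^2 + 64·x^3)·Dx + (1544 - 64·x + 128·x^2)·Dx^2 + (-97 + 396·x - 48·x^2 + 64·x^3)·Dx^3  (order 3).
h: a_k = 12, 93, 576, 6145/2, 15360, 2949119/40, 344064, …
ICs: h(0) = 12, h′(0) = 93, h′′(0) = 1152.

f: a_k = 3, 12, 48, 192, 768, 3072, 12288, …
g: a_k = 3, 0, -3/2, 0, 1/8, 0, -1/240, …
h₀=f+g: left-lcm gives L₀, ord ≤ 3.
Differentiate: ansatz ord ≤ ord L₀ ⇒ L.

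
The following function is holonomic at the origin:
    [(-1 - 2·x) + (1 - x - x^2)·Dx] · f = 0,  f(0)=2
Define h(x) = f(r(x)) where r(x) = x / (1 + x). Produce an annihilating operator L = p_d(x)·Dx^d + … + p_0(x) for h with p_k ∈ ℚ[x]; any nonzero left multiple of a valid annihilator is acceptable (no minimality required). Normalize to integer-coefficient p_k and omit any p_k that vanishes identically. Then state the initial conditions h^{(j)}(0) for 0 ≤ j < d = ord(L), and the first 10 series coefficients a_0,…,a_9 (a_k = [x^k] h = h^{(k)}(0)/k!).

f: a_k = 2, 2, 4, 6, 10, 16, 26, 42, 68, 110, …
Substitute x→r, Dx→(1/r')Dx; clear ⇒ L₀.
L = (1 + 3·x) + (-1 - 2·x + x^3)·Dx  (order 1).
h: a_k = 2, 2, 2, 0, 2, -2, 4, -6, 10, -16, …
ICs: h(0) = 2.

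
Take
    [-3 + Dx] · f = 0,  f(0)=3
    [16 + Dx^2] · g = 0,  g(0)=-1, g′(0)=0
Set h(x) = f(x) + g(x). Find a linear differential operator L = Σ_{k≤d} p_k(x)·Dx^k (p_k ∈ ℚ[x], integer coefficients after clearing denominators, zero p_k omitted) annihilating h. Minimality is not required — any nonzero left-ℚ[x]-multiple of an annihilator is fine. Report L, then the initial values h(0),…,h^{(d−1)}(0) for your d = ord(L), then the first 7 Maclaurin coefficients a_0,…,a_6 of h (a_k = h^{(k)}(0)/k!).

L = -48 + 16·Dx - 3·Dx^2 + Dx^3  (order 3).
h: a_k = 2, 9, 43/2, 27/2, -13/24, 243/40, 6283/720, …
ICs: h(0) = 2, h′(0) = 9, h′′(0) = 43.

f: a_k = 3, 9, 27/2, 27/2, 81/8, 243/40, 243/80, …
g: a_k = -1, 0, 8, 0, -32/3, 0, 256/45, …
Weyl lclm of L_f,L_g ⇒ L₀ (ord ≤ 3).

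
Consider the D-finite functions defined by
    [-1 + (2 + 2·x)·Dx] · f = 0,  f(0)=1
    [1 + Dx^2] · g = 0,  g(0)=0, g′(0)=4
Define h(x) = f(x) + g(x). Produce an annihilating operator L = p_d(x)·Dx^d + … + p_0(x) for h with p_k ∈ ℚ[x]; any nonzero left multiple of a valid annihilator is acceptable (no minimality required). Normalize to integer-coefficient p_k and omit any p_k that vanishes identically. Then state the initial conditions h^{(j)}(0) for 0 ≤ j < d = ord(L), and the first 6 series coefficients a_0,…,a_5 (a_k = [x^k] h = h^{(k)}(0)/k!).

L = (-7 - 8·x - 4·x^2) + (6 + 22·x + 24·x^2 + 8·x^3)·Dx + (-7 - 8·x - 4·x^2)·Dx^2 + (6 + 22·x + 24·x^2 + 8·x^3)·Dx^3  (order 3).
h: a_k = 1, 9/2, -1/8, -29/48, -5/128, 233/3840, …
ICs: h(0) = 1, h′(0) = 9/2, h′′(0) = -1/4.

f: a_k = 1, 1/2, -1/8, 1/16, -5/128, 7/256, …
g: a_k = 0, 4, 0, -2/3, 0, 1/30, …
Weyl lclm of L_f,L_g ⇒ L₀ (ord ≤ 3).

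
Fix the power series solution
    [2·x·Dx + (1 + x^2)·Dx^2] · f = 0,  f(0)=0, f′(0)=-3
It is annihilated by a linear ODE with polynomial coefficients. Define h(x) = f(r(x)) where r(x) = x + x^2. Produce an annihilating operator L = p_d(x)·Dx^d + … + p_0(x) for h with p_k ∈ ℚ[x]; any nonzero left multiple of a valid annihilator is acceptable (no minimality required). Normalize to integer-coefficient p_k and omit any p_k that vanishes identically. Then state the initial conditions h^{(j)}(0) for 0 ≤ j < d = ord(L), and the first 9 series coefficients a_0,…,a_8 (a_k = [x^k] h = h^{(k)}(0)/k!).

L = (-2 + 2·x + 8·x^2 + 12·x^3 + 6·x^4)·Dx + (1 + 2·x + x^2 + 4·x^3 + 5·x^4 + 2·x^5)·Dx^2  (order 2).
h: a_k = 0, -3, -3, 1, 3, 12/5, -2, -39/7, -3, …
ICs: h(0) = 0, h′(0) = -3.

f: a_k = 0, -3, 0, 1, 0, -3/5, 0, 3/7, 0, …
f∘r: x↦r, Dx↦Dx/r' in L_f ⇒ L₀.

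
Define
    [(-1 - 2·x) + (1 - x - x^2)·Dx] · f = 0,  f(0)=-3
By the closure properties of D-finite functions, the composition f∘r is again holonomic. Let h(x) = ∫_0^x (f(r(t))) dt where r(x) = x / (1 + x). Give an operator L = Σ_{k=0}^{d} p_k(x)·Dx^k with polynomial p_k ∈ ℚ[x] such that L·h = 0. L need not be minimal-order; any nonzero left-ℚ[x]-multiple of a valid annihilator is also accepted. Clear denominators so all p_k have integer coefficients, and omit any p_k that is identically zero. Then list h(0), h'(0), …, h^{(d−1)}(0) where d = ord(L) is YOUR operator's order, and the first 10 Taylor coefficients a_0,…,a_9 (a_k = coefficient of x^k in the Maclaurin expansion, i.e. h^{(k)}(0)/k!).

L = (1 + 3·x)·Dx + (-1 - 2·x + x^3)·Dx^2  (order 2).
h: a_k = 0, -3, -3/2, -1, 0, -3/5, 1/2, -6/7, 9/8, -5/3, …
ICs: h(0) = 0, h′(0) = -3.

f: a_k = -3, -3, -6, -9, -15, -24, -39, -63, -102, -165, …
Change of var in L_f (x↦r) gives L₀.
h=∫₀ˣh₀: take L = L₀·Dx.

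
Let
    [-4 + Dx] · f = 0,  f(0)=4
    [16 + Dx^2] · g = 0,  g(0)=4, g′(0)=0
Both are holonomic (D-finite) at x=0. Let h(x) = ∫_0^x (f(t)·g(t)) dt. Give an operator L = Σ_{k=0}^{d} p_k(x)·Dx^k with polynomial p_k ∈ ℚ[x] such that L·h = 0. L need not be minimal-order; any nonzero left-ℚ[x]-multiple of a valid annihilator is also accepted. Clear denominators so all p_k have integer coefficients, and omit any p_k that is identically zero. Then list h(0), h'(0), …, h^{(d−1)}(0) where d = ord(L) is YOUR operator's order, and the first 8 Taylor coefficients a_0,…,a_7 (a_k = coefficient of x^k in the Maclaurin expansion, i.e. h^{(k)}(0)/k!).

f: a_k = 4, 16, 32, 128/3, 128/3, 512/15, 1024/45, 4096/315, …
g: a_k = 4, 0, -32, 0, 128/3, 0, -1024/45, 0, …
Product ⇒ symmetric product L₀, ord ≤ 2.
Integrate: L := L₀·Dx.
L = 32·Dx - 8·Dx^2 + Dx^3  (order 3).
h: a_k = 0, 16, 32, 0, -256/3, -2048/15, -4096/45, 0, …
ICs: h(0) = 0, h′(0) = 16, h′′(0) = 64.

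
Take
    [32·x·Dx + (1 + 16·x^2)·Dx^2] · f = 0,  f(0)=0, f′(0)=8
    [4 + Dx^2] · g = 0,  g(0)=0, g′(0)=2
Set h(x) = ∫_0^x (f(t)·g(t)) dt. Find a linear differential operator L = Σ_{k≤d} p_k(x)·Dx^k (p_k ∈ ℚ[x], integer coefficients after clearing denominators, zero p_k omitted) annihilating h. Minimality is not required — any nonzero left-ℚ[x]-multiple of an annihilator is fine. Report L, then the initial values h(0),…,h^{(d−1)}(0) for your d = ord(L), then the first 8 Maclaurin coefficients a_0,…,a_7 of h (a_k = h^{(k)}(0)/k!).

f: a_k = 0, 8, 0, -128/3, 0, 2048/5, 0, -32768/7, …
g: a_k = 0, 2, 0, -4/3, 0, 4/15, 0, -8/315, …
h₀=f·g: eliminate ⇒ L₀, order ≤ 2·2.
h=∫h₀ ⇒ L = L₀·Dx.
L = (1360 + 60416·x^2 + 106496·x^4 + 262144·x^6 + 1048576·x^8)·Dx + (2304·x + 45056·x^3 + 196608·x^5 + 1048576·x^7)·Dx^2 + (360 + 15872·x^2 + 36864·x^4 + 131072·x^6 + 524288·x^8)·Dx^3 + (576·x + 11264·x^3 + 49152·x^5 + 262144·x^7)·Dx^4 + (5 + 192·x^2 + 2560·x^4 + 16384·x^6 + 65536·x^8)·Dx^5  (order 5).
h: a_k = 0, 0, 0, 16/3, 0, -96/5, 0, 7904/63, …
ICs: h(0) = 0, h′(0) = 0, h′′(0) = 0, h′′′(0) = 32, h′′′′(0) = 0.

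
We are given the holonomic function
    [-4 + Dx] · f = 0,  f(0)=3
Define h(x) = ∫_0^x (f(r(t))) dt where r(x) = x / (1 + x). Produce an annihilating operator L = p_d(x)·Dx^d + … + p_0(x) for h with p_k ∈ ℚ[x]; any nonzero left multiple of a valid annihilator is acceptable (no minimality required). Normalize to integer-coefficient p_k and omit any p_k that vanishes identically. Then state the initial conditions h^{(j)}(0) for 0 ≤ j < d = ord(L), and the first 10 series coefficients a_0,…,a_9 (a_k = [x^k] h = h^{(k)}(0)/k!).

L = -4·Dx + (1 + 2·x + x^2)·Dx^2  (order 2).
h: a_k = 0, 3, 6, 4, -1, -4/5, 14/15, -44/105, -17/210, 316/945, …
ICs: h(0) = 0, h′(0) = 3.

f: a_k = 3, 12, 24, 32, 32, 128/5, 256/15, 1024/105, 512/105, 2048/945, …
L₀ from L_f via x↦r, Dx↦r'^{-1}Dx.
Integrate: L := L₀·Dx.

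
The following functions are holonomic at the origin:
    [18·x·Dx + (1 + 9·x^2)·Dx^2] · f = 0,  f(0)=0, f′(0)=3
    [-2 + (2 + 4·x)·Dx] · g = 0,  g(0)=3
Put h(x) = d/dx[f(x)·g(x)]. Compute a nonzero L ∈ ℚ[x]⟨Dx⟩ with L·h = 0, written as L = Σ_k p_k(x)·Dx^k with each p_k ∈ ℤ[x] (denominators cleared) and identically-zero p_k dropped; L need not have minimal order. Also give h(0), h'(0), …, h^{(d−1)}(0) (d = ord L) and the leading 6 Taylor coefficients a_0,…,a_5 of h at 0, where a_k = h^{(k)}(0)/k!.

L = (5 + 60·x - 84·x^2 - 324·x^3 - 81·x^4) + (8 + 58·x + 18·x^2 - 618·x^3 - 1134·x^4 - 324·x^5)·Dx + (1 - 2·x - 14·x^2 - 54·x^3 - 219·x^4 - 324·x^5 - 108·x^6)·Dx^2  (order 2).
h: a_k = 9, 18, -189/2, -90, 6147/8, 16821/20, …
ICs: h(0) = 9, h′(0) = 18.

f: a_k = 0, 3, 0, -9, 0, 243/5, …
g: a_k = 3, 3, -3/2, 3/2, -15/8, 21/8, …
f·g: L₀ = L_f ⊗_s L_g, ord ≤ 2·1.
Differentiate: ansatz ord ≤ ord L₀ ⇒ L.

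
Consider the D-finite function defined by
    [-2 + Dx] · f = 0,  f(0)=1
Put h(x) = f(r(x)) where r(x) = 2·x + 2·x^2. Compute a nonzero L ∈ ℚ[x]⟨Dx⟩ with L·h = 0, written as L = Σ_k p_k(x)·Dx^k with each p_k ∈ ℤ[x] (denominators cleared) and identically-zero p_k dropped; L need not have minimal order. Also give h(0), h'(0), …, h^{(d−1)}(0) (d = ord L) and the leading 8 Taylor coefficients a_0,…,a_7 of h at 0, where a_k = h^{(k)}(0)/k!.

L = (-4 - 8·x) + Dx  (order 1).
h: a_k = 1, 4, 12, 80/3, 152/3, 416/5, 5536/45, 52096/315, …
ICs: h(0) = 1.

f: a_k = 1, 2, 2, 4/3, 2/3, 4/15, 4/45, 8/315, …
h₀=f(r): pull back L_f along r ⇒ L₀.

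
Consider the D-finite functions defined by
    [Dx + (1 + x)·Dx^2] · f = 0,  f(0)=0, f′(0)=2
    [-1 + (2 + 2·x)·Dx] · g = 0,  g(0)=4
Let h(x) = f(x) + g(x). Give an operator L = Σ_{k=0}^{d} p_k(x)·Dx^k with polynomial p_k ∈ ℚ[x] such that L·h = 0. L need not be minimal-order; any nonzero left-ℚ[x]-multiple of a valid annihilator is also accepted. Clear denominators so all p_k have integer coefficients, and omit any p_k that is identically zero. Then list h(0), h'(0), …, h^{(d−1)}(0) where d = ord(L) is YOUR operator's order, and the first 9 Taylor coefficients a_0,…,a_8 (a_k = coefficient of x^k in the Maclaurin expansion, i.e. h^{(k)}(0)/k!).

f: a_k = 0, 2, -1, 2/3, -1/2, 2/5, -1/3, 2/7, -1/4, …
g: a_k = 4, 2, -1/2, 1/4, -5/32, 7/64, -21/256, 33/512, -429/8192, …
h₀=f+g: left-lcm gives L₀, ord ≤ 3.
L = Dx + (5 + 5·x)·Dx^2 + (2 + 4·x + 2·x^2)·Dx^3  (order 3).
h: a_k = 4, 4, -3/2, 11/12, -21/32, 163/320, -319/768, 1255/3584, -2477/8192, …
ICs: h(0) = 4, h′(0) = 4, h′′(0) = -3.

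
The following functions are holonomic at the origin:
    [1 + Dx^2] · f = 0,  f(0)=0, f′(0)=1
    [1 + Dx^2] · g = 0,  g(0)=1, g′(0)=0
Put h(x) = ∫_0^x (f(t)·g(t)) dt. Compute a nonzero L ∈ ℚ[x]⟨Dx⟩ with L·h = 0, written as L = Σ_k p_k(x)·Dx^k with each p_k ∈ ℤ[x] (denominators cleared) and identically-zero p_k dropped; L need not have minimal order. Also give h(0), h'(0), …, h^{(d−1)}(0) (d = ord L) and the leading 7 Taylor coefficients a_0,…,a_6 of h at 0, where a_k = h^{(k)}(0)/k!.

L = 4·Dx^2 + Dx^4  (order 4).
h: a_k = 0, 0, 1/2, 0, -1/6, 0, 1/45, …
ICs: h(0) = 0, h′(0) = 0, h′′(0) = 1, h′′′(0) = 0.

f: a_k = 0, 1, 0, -1/6, 0, 1/120, 0, …
g: a_k = 1, 0, -1/2, 0, 1/24, 0, -1/720, …
L₀ := L_f ⊗_s L_g (sym. prod.), ord ≤ 4.
h=∫₀ˣh₀: take L = L₀·Dx.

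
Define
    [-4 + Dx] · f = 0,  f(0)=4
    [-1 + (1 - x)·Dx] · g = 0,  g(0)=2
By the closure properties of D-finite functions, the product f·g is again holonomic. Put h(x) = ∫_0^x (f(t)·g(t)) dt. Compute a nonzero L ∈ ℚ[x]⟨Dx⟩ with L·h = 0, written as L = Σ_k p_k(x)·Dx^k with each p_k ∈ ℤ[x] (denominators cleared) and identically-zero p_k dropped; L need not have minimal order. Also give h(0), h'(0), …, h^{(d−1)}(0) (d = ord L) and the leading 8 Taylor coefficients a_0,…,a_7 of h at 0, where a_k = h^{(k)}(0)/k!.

L = (5 - 4·x)·Dx + (-1 + x)·Dx^2  (order 2).
h: a_k = 0, 8, 20, 104/3, 142/3, 824/15, 2572/45, 3496/63, …
ICs: h(0) = 0, h′(0) = 8.

f: a_k = 4, 16, 32, 128/3, 128/3, 512/15, 1024/45, 4096/315, …
g: a_k = 2, 2, 2, 2, 2, 2, 2, 2, …
L₀ := L_f ⊗_s L_g (sym. prod.), ord ≤ 1.
∫: right-multiply L₀ by Dx.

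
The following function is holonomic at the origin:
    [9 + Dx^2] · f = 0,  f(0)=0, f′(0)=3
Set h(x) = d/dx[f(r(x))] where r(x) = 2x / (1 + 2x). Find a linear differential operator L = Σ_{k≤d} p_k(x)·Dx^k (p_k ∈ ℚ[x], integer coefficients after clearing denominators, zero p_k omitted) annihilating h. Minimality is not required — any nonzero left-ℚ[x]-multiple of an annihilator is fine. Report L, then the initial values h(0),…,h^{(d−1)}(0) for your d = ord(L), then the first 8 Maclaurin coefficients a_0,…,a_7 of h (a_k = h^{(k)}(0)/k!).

L = (60 + 96·x + 96·x^2) + (12 + 72·x + 144·x^2 + 96·x^3)·Dx + (1 + 8·x + 24·x^2 + 32·x^3 + 16·x^4)·Dx^2  (order 2).
h: a_k = 6, -24, -36, 672, -3516, 12240, -154824/5, 242304/5, …
ICs: h(0) = 6, h′(0) = -24.

f: a_k = 0, 3, 0, -9/2, 0, 81/40, 0, -243/560, …
h₀=f(r): pull back L_f along r ⇒ L₀.
Derive L from L₀ (diff closure).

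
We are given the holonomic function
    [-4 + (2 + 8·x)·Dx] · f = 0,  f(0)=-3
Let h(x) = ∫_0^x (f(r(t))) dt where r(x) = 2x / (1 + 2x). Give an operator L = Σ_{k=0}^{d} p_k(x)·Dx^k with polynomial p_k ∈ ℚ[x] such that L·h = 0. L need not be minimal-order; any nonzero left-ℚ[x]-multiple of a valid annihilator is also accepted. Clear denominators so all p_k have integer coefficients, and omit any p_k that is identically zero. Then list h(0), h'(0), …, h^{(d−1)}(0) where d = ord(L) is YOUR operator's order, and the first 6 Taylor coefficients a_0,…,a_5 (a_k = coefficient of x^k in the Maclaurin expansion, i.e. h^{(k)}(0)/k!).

L = -4·Dx + (1 + 12·x + 20·x^2)·Dx^2  (order 2).
h: a_k = 0, -3, -6, 16, -60, 288, …
ICs: h(0) = 0, h′(0) = -3.

f: a_k = -3, -6, 6, -12, 30, -84, …
f∘r: x↦r, Dx↦Dx/r' in L_f ⇒ L₀.
∫: right-multiply L₀ by Dx.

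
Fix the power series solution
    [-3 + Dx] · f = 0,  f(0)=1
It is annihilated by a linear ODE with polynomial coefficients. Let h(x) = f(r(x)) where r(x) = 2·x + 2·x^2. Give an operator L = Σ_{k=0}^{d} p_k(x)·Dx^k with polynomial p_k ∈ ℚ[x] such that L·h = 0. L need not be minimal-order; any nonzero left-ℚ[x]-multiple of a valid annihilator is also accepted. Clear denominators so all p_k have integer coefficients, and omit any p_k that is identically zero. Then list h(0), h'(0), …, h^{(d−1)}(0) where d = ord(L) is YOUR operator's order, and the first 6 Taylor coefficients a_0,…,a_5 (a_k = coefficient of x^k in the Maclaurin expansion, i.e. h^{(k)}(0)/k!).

f: a_k = 1, 3, 9/2, 9/2, 27/8, 81/40, …
L₀ from L_f via x↦r, Dx↦r'^{-1}Dx.
L = (-6 - 12·x) + Dx  (order 1).
h: a_k = 1, 6, 24, 72, 180, 1944/5, …
ICs: h(0) = 1.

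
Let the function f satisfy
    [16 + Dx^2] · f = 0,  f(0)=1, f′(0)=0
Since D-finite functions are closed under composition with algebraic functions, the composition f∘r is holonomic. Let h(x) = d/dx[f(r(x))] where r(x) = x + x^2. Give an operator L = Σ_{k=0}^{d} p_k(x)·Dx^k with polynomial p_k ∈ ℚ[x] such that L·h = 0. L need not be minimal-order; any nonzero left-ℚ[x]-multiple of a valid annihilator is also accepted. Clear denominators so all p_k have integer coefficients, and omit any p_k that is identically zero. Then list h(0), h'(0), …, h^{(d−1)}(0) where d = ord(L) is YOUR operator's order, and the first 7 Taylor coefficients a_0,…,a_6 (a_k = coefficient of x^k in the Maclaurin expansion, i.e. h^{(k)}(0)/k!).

L = (28 + 128·x + 384·x^2 + 512·x^3 + 256·x^4) + (-6 - 12·x)·Dx + (1 + 4·x + 4·x^2)·Dx^2  (order 2).
h: a_k = 0, -16, -48, 32/3, 640/3, 5248/15, 896/15, …
ICs: h(0) = 0, h′(0) = -16.

f: a_k = 1, 0, -8, 0, 32/3, 0, -256/45, …
f∘r: x↦r, Dx↦Dx/r' in L_f ⇒ L₀.
h=h₀': d/dx-closure on L₀ ⇒ L.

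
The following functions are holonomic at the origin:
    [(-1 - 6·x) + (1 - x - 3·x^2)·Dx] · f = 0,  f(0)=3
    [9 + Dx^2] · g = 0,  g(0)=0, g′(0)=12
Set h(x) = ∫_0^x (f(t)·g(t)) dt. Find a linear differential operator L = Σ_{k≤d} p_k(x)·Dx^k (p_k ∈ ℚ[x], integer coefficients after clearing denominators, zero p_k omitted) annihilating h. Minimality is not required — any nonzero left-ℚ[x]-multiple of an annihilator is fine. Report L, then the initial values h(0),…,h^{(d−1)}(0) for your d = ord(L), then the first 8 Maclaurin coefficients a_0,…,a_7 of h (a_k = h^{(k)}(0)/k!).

L = (-3 + 9·x + 27·x^2)·Dx + (2 + 12·x)·Dx^2 + (-1 + x + 3·x^2)·Dx^3  (order 3).
h: a_k = 0, 0, 18, 12, 45/2, 198/5, 1641/20, 10863/70, …
ICs: h(0) = 0, h′(0) = 0, h′′(0) = 36.

f: a_k = 3, 3, 12, 21, 57, 120, 291, 651, …
g: a_k = 0, 12, 0, -18, 0, 81/10, 0, -243/140, …
f·g: L₀ = L_f ⊗_s L_g, ord ≤ 1·2.
Integrate: L := L₀·Dx.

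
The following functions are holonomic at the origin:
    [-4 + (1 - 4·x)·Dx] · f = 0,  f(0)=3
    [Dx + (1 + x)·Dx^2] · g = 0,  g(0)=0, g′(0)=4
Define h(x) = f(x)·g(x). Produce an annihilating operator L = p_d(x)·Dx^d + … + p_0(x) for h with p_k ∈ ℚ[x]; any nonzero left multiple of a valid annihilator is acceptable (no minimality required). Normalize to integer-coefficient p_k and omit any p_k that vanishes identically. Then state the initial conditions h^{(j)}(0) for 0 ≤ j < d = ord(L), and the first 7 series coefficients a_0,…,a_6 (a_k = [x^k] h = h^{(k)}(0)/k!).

L = 4 + (7 + 12·x)·Dx + (-1 + 3·x + 4·x^2)·Dx^2  (order 2).
h: a_k = 0, 12, 42, 172, 685, 13712/5, 54838/5, …
ICs: h(0) = 0, h′(0) = 12.

f: a_k = 3, 12, 48, 192, 768, 3072, 12288, …
g: a_k = 0, 4, -2, 4/3, -1, 4/5, -2/3, …
f·g: L₀ = L_f ⊗_s L_g, ord ≤ 1·2.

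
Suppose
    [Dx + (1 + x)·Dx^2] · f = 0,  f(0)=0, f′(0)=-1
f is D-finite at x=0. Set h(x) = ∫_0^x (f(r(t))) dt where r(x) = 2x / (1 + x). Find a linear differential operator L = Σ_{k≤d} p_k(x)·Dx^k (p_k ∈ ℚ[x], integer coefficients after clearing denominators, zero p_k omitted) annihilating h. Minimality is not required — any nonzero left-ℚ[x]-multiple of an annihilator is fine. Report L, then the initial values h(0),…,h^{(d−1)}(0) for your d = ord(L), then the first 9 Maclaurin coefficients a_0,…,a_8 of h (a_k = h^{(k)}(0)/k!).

L = (4 + 6·x)·Dx^2 + (1 + 4·x + 3·x^2)·Dx^3  (order 3).
h: a_k = 0, 0, -1, 4/3, -13/6, 4, -121/15, 52/3, -1093/28, …
ICs: h(0) = 0, h′(0) = 0, h′′(0) = -2.

f: a_k = 0, -1, 1/2, -1/3, 1/4, -1/5, 1/6, -1/7, 1/8, …
h₀=f(r): pull back L_f along r ⇒ L₀.
h=∫h₀ ⇒ L = L₀·Dx.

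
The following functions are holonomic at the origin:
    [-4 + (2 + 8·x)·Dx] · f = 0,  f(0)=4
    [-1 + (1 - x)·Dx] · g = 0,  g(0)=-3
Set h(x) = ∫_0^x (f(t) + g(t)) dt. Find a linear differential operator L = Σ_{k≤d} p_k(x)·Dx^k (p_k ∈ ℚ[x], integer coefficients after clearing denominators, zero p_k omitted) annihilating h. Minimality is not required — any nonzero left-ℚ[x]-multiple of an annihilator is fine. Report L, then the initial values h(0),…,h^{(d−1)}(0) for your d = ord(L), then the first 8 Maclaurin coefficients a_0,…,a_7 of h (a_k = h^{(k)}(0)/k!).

L = (8 + 12·x)·Dx + (-6 - 8·x - 36·x^2)·Dx^2 + (-1 + 3·x + 22·x^2 - 24·x^3)·Dx^3  (order 3).
h: a_k = 0, 1, 5/2, -11/3, 13/4, -43/5, 109/6, -339/7, …
ICs: h(0) = 0, h′(0) = 1, h′′(0) = 5.

f: a_k = 4, 8, -8, 16, -40, 112, -336, 1056, …
g: a_k = -3, -3, -3, -3, -3, -3, -3, -3, …
f+g: L₀ = lclm(L_f,L_g), ord ≤ 1+1.
Integrate: L := L₀·Dx.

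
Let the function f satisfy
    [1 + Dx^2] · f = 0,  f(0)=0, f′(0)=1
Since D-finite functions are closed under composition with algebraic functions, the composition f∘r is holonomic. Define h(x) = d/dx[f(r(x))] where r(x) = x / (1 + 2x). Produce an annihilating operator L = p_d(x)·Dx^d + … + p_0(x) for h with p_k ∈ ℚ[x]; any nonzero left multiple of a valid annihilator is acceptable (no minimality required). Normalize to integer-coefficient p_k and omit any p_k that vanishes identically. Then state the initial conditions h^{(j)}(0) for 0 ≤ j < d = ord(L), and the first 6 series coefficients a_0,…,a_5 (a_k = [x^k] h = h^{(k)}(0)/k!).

f: a_k = 0, 1, 0, -1/6, 0, 1/120, …
h₀=f(r): pull back L_f along r ⇒ L₀.
Derive L from L₀ (diff closure).
L = (25 + 96·x + 96·x^2) + (12 + 72·x + 144·x^2 + 96·x^3)·Dx + (1 + 8·x + 24·x^2 + 32·x^3 + 16·x^4)·Dx^2  (order 2).
h: a_k = 1, -4, 23/2, -28, 1441/24, -225/2, …
ICs: h(0) = 1, h′(0) = -4.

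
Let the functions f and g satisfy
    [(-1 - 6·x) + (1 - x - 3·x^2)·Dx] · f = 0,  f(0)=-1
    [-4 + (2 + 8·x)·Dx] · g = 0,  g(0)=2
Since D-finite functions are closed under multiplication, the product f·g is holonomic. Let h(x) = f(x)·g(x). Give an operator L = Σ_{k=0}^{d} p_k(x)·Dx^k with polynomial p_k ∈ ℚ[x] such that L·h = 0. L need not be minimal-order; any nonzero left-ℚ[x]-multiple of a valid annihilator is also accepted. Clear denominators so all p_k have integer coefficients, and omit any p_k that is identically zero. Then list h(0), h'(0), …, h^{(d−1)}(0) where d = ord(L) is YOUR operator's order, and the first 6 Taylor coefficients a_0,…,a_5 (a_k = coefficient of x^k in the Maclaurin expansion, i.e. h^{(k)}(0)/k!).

L = (3 + 8·x + 18·x^2) + (-1 - 3·x + 7·x^2 + 12·x^3)·Dx  (order 1).
h: a_k = -2, -6, -8, -34, -38, -196, …
ICs: h(0) = -2.

f: a_k = -1, -1, -4, -7, -19, -40, …
g: a_k = 2, 4, -4, 8, -20, 56, …
f·g: L₀ = L_f ⊗_s L_g, ord ≤ 1·1.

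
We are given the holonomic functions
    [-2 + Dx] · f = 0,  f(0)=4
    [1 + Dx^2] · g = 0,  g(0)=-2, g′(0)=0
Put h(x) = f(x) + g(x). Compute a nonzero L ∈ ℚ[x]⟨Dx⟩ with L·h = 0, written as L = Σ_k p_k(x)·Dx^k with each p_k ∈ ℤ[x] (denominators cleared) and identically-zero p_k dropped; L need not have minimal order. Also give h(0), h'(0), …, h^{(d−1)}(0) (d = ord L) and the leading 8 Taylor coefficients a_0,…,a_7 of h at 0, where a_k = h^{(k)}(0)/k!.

L = -2 + Dx - 2·Dx^2 + Dx^3  (order 3).
h: a_k = 2, 8, 9, 16/3, 31/12, 16/15, 43/120, 32/315, …
ICs: h(0) = 2, h′(0) = 8, h′′(0) = 18.

f: a_k = 4, 8, 8, 16/3, 8/3, 16/15, 16/45, 32/315, …
g: a_k = -2, 0, 1, 0, -1/12, 0, 1/360, 0, …
h₀=f+g: left-lcm gives L₀, ord ≤ 3.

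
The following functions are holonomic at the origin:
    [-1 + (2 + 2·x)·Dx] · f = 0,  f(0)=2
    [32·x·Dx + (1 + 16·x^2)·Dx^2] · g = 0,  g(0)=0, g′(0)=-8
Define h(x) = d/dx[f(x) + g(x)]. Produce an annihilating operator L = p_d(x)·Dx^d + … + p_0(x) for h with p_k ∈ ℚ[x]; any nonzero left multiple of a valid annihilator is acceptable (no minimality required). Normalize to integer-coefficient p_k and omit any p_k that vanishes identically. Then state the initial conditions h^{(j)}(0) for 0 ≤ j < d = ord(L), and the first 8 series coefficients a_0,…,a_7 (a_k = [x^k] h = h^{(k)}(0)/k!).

f: a_k = 2, 1, -1/4, 1/8, -5/64, 7/128, -21/512, 33/1024, …
g: a_k = 0, -8, 0, 128/3, 0, -2048/5, 0, 32768/7, …
h₀=f+g: left-lcm gives L₀, ord ≤ 3.
h=h₀': d/dx-closure on L₀ ⇒ L.
L = (-64 - 160·x + 3072·x^2 + 1536·x^3) + (-131 - 256·x + 5920·x^2 + 12288·x^3 + 5376·x^4)·Dx + (-2 + 126·x + 192·x^2 + 2112·x^3 + 3584·x^4 + 1536·x^5)·Dx^2  (order 2).
h: a_k = -7, -1/2, 1027/8, -5/16, -262109/128, -63/256, 33554663/1024, -429/2048, …
ICs: h(0) = -7, h′(0) = -1/2.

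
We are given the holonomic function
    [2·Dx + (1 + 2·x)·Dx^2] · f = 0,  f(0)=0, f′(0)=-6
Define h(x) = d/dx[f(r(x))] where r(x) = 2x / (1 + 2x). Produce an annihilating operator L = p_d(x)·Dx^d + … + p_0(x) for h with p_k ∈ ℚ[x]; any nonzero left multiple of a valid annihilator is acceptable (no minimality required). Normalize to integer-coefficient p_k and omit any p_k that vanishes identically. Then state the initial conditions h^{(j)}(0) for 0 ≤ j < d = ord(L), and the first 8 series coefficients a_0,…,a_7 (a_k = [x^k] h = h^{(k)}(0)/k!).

f: a_k = 0, -6, 6, -8, 12, -96/5, 32, -384/7, …
L₀ from L_f via x↦r, Dx↦r'^{-1}Dx.
Differentiate: ansatz ord ≤ ord L₀ ⇒ L.
L = (8 + 24·x) + (1 + 8·x + 12·x^2)·Dx  (order 1).
h: a_k = -12, 96, -624, 3840, -23232, 139776, -839424, 5038080, …
ICs: h(0) = -12.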